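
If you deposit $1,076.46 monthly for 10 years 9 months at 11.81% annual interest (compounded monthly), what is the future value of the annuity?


Future value of an ordinary annuity: FV = PMT × ((1 + r)^n − 1) / r
Monthly rate r = 0.1181/12 ≈ 0.00984167, n = 129
FV = $1,076.46 × ((1 + 0.1181/12)^129 − 1) / (0.1181/12)
FV = $1,076.46 × 257.813676
FV = $277,526.11

FV = PMT × ((1+r)^n - 1)/r = $277,526.11


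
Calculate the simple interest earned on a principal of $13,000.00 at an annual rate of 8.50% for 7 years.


Simple interest formula: I = P × r × t
I = $13,000.00 × 0.085 × 7
I = $7,735.00

I = P × r × t = $7,735.00


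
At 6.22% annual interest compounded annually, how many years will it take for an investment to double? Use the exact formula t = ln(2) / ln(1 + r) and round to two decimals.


Doubling condition: (1 + r)^t = 2
Take ln of both sides: t × ln(1 + r) = ln(2)
t = ln(2) / ln(1 + r)
t = 0.693147 / 0.060342
t = 11.49

t = ln(2) / ln(1 + r) = 11.49 years


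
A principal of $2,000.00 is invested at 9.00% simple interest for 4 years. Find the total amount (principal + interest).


Total amount formula: A = P(1 + rt) = P + P·r·t
Interest: I = P × r × t = $2,000.00 × 0.09 × 4 = $720.00
A = P + I = $2,000.00 + $720.00 = $2,720.00

A = P + I = P(1 + rt) = $2,720.00


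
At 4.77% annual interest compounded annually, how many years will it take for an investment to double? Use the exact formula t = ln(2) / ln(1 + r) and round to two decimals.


Doubling condition: (1 + r)^t = 2
Take ln of both sides: t × ln(1 + r) = ln(2)
t = ln(2) / ln(1 + r)
t = 0.693147 / 0.046597
t = 14.88

t = ln(2) / ln(1 + r) = 14.88 years


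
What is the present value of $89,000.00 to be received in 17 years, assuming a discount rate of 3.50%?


Present value formula: PV = FV / (1 + r)^t
PV = $89,000.00 / (1 + 0.035)^17
PV = $89,000.00 / 1.7946756
PV = $49,591.14

PV = FV / (1 + r)^t = $49,591.14


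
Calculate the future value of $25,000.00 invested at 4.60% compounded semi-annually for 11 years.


Compound interest formula: A = P(1 + r/n)^(nt)
A = $25,000.00 × (1 + 0.046/2)^(2 × 11)
Growth factor: (1 + 0.046/2)^22 = 1.6491644
A = $25,000.00 × 1.6491644
A = $41,229.11

A = P(1 + r/n)^(nt) = $41,229.11


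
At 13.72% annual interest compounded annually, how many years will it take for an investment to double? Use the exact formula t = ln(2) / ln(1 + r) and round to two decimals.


Doubling condition: (1 + r)^t = 2
Take ln of both sides: t × ln(1 + r) = ln(2)
t = ln(2) / ln(1 + r)
t = 0.693147 / 0.128569
t = 5.39

t = ln(2) / ln(1 + r) = 5.39 years


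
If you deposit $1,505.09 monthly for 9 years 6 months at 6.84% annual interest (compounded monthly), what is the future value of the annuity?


Future value of an ordinary annuity: FV = PMT × ((1 + r)^n − 1) / r
Monthly rate r = 0.0684/12 = 0.0057, n = 114
FV = $1,505.09 × ((1 + 0.0684/12)^114 − 1) / (0.0684/12)
FV = $1,505.09 × 159.934684
FV = $240,716.09

FV = PMT × ((1+r)^n - 1)/r = $240,716.09


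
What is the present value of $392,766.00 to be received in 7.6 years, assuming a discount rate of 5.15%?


Present value formula: PV = FV / (1 + r)^t
PV = $392,766.00 / (1 + 0.0515)^7.6
PV = $392,766.00 / 1.4647062
PV = $268,153.44

PV = FV / (1 + r)^t = $268,153.44


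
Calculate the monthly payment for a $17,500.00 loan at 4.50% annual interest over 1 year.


Loan payment formula: PMT = PV × r / (1 − (1 + r)^(−n))
Monthly rate r = 0.045/12 = 0.00375, n = 12 months
Denominator: 1 − (1 + 0.045/12)^(−12) = 0.0439221
PMT = $17,500.00 × (0.045/12) / 0.0439221
PMT = $1,494.12 per month

PMT = PV × r / (1-(1+r)^(-n)) = $1,494.12/month


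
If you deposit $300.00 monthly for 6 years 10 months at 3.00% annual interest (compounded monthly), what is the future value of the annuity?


Future value of an ordinary annuity: FV = PMT × ((1 + r)^n − 1) / r
Monthly rate r = 0.03/12 = 0.0025, n = 82
FV = $300.00 × ((1 + 0.03/12)^82 − 1) / (0.03/12)
FV = $300.00 × 90.884430
FV = $27,265.33

FV = PMT × ((1+r)^n - 1)/r = $27,265.33


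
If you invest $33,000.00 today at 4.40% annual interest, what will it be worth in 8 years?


Future value formula: FV = PV × (1 + r)^t
FV = $33,000.00 × (1 + 0.044)^8
FV = $33,000.00 × 1.411250
FV = $46,571.25

FV = PV × (1 + r)^t = $46,571.25


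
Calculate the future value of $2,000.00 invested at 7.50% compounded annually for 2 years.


Compound interest formula: A = P(1 + r/n)^(nt)
A = $2,000.00 × (1 + 0.075/1)^(1 × 2)
Growth factor: (1 + 0.075/1)^2 = 1.155625
A = $2,000.00 × 1.155625
A = $2,311.25

A = P(1 + r/n)^(nt) = $2,311.25


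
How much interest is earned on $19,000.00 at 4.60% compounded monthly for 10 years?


Compound interest earned = final amount − principal.
A = P(1 + r/n)^(nt) = $19,000.00 × (1 + 0.046/12)^(12 × 10) = $30,070.95
Interest = A − P = $30,070.95 − $19,000.00 = $11,070.95

Interest = A - P = $11,070.95


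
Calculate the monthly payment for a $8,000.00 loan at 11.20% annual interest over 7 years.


Loan payment formula: PMT = PV × r / (1 − (1 + r)^(−n))
Monthly rate r = 0.112/12 ≈ 0.00933333, n = 84 months
Denominator: 1 − (1 + 0.112/12)^(−84) = 0.541761
PMT = $8,000.00 × (0.112/12) / 0.541761
PMT = $137.82 per month

PMT = PV × r / (1-(1+r)^(-n)) = $137.82/month


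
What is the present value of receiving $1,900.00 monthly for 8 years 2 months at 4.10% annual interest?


Present value of an ordinary annuity: PV = PMT × (1 − (1 + r)^(−n)) / r
Monthly rate r = 0.041/12 ≈ 0.00341667, n = 98
PV = $1,900.00 × (1 − (1 + 0.041/12)^(−98)) / (0.041/12)
PV = $1,900.00 × 83.161243
PV = $158,006.36

PV = PMT × (1-(1+r)^(-n))/r = $158,006.36


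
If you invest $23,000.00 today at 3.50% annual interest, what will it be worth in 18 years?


Future value formula: FV = PV × (1 + r)^t
FV = $23,000.00 × (1 + 0.035)^18
FV = $23,000.00 × 1.857489
FV = $42,722.25

FV = PV × (1 + r)^t = $42,722.25


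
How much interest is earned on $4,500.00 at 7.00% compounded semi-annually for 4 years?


Compound interest earned = final amount − principal.
A = P(1 + r/n)^(nt) = $4,500.00 × (1 + 0.07/2)^(2 × 4) = $5,925.64
Interest = A − P = $5,925.64 − $4,500.00 = $1,425.64

Interest = A - P = $1,425.64


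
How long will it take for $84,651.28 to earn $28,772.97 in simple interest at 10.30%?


Rearrange the simple interest formula for t:
I = P × r × t  ⇒  t = I / (P × r)
t = $28,772.97 / ($84,651.28 × 0.103)
t = 3.3

t = I/(P×r) = 3.3 years


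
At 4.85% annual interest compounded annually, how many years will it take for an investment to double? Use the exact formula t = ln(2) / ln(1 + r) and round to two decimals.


Doubling condition: (1 + r)^t = 2
Take ln of both sides: t × ln(1 + r) = ln(2)
t = ln(2) / ln(1 + r)
t = 0.693147 / 0.047361
t = 14.64

t = ln(2) / ln(1 + r) = 14.64 years


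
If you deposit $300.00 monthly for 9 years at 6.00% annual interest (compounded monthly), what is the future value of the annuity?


Future value of an ordinary annuity: FV = PMT × ((1 + r)^n − 1) / r
Monthly rate r = 0.06/12 = 0.005, n = 108
FV = $300.00 × ((1 + 0.06/12)^108 − 1) / (0.06/12)
FV = $300.00 × 142.739900
FV = $42,821.97

FV = PMT × ((1+r)^n - 1)/r = $42,821.97


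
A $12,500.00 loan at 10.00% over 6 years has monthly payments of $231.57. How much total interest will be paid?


Total paid over the life of the loan = PMT × n.
Total paid = $231.57 × 72 = $16,673.04
Total interest = total paid − principal = $16,673.04 − $12,500.00 = $4,173.04

Total interest = (PMT × n) - PV = $4,173.04


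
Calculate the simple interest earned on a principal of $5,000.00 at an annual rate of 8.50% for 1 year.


Simple interest formula: I = P × r × t
I = $5,000.00 × 0.085 × 1
I = $425.00

I = P × r × t = $425.00


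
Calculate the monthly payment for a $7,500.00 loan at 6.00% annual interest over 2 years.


Loan payment formula: PMT = PV × r / (1 − (1 + r)^(−n))
Monthly rate r = 0.06/12 = 0.005, n = 24 months
Denominator: 1 − (1 + 0.06/12)^(−24) = 0.1128143
PMT = $7,500.00 × (0.06/12) / 0.1128143
PMT = $332.40 per month

PMT = PV × r / (1-(1+r)^(-n)) = $332.40/month


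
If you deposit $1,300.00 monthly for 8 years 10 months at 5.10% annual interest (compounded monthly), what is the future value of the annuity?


Future value of an ordinary annuity: FV = PMT × ((1 + r)^n − 1) / r
Monthly rate r = 0.051/12 = 0.00425, n = 106
FV = $1,300.00 × ((1 + 0.051/12)^106 − 1) / (0.051/12)
FV = $1,300.00 × 133.552795
FV = $173,618.63

FV = PMT × ((1+r)^n - 1)/r = $173,618.63


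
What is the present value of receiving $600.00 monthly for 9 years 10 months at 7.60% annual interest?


Present value of an ordinary annuity: PV = PMT × (1 − (1 + r)^(−n)) / r
Monthly rate r = 0.076/12 ≈ 0.00633333, n = 118
PV = $600.00 × (1 − (1 + 0.076/12)^(−118)) / (0.076/12)
PV = $600.00 × 82.934945
PV = $49,760.97

PV = PMT × (1-(1+r)^(-n))/r = $49,760.97


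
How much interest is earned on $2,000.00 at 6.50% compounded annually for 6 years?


Compound interest earned = final amount − principal.
A = P(1 + r/n)^(nt) = $2,000.00 × (1 + 0.065/1)^(1 × 6) = $2,918.28
Interest = A − P = $2,918.28 − $2,000.00 = $918.28

Interest = A - P = $918.28


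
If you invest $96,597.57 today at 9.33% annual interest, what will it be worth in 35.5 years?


Future value formula: FV = PV × (1 + r)^t
FV = $96,597.57 × (1 + 0.0933)^35.5
FV = $96,597.57 × 23.72722003
FV = $2,291,991.80

FV = PV × (1 + r)^t = $2,291,991.80


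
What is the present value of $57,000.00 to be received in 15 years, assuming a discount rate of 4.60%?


Present value formula: PV = FV / (1 + r)^t
PV = $57,000.00 / (1 + 0.046)^15
PV = $57,000.00 / 1.9632485
PV = $29,033.51

PV = FV / (1 + r)^t = $29,033.51


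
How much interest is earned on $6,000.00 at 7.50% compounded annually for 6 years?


Compound interest earned = final amount − principal.
A = P(1 + r/n)^(nt) = $6,000.00 × (1 + 0.075/1)^(1 × 6) = $9,259.81
Interest = A − P = $9,259.81 − $6,000.00 = $3,259.81

Interest = A - P = $3,259.81


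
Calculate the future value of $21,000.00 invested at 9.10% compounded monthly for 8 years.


Compound interest formula: A = P(1 + r/n)^(nt)
A = $21,000.00 × (1 + 0.091/12)^(12 × 8)
Growth factor: (1 + 0.091/12)^96 = 2.0652547
A = $21,000.00 × 2.0652547
A = $43,370.35

A = P(1 + r/n)^(nt) = $43,370.35


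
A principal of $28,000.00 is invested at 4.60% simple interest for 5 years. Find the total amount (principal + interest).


Total amount formula: A = P(1 + rt) = P + P·r·t
Interest: I = P × r × t = $28,000.00 × 0.046 × 5 = $6,440.00
A = P + I = $28,000.00 + $6,440.00 = $34,440.00

A = P + I = P(1 + rt) = $34,440.00


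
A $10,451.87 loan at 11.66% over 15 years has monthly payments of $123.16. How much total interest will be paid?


Total paid over the life of the loan = PMT × n.
Total paid = $123.16 × 180 = $22,168.80
Total interest = total paid − principal = $22,168.80 − $10,451.87 = $11,716.93

Total interest = (PMT × n) - PV = $11,716.93


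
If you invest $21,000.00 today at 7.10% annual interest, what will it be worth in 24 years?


Future value formula: FV = PV × (1 + r)^t
FV = $21,000.00 × (1 + 0.071)^24
FV = $21,000.00 × 5.187371
FV = $108,934.79

FV = PV × (1 + r)^t = $108,934.79


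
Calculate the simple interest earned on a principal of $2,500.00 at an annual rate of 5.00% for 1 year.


Simple interest formula: I = P × r × t
I = $2,500.00 × 0.05 × 1
I = $125.00

I = P × r × t = $125.00


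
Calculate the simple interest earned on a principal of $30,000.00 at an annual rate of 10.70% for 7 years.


Simple interest formula: I = P × r × t
I = $30,000.00 × 0.107 × 7
I = $22,470.00

I = P × r × t = $22,470.00


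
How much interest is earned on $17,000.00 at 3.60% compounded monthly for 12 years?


Compound interest earned = final amount − principal.
A = P(1 + r/n)^(nt) = $17,000.00 × (1 + 0.036/12)^(12 × 12) = $26,168.77
Interest = A − P = $26,168.77 − $17,000.00 = $9,168.77

Interest = A - P = $9,168.77


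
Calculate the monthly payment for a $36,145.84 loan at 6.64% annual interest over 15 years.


Loan payment formula: PMT = PV × r / (1 − (1 + r)^(−n))
Monthly rate r = 0.0664/12 ≈ 0.00553333, n = 180 months
Denominator: 1 − (1 + 0.0664/12)^(−180) = 0.629631
PMT = $36,145.84 × (0.0664/12) / 0.629631
PMT = $317.66 per month

PMT = PV × r / (1-(1+r)^(-n)) = $317.66/month


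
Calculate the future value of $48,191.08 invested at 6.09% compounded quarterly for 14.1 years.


Compound interest formula: A = P(1 + r/n)^(nt)
A = $48,191.08 × (1 + 0.0609/4)^(4 × 14.1)
Growth factor: (1 + 0.0609/4)^56.4 = 2.344844
A = $48,191.08 × 2.344844
A = $113,000.56

A = P(1 + r/n)^(nt) = $113,000.56


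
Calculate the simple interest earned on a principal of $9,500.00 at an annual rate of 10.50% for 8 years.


Simple interest formula: I = P × r × t
I = $9,500.00 × 0.105 × 8
I = $7,980.00

I = P × r × t = $7,980.00


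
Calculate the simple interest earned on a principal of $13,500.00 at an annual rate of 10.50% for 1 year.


Simple interest formula: I = P × r × t
I = $13,500.00 × 0.105 × 1
I = $1,417.50

I = P × r × t = $1,417.50


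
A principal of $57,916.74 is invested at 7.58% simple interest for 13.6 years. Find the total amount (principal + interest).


Total amount formula: A = P(1 + rt) = P + P·r·t
Interest: I = P × r × t = $57,916.74 × 0.0758 × 13.6 = $59,705.21
A = P + I = $57,916.74 + $59,705.21 = $117,621.95

A = P + I = P(1 + rt) = $117,621.95


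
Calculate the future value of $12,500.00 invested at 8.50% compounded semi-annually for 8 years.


Compound interest formula: A = P(1 + r/n)^(nt)
A = $12,500.00 × (1 + 0.085/2)^(2 × 8)
Growth factor: (1 + 0.085/2)^16 = 1.94633243
A = $12,500.00 × 1.94633243
A = $24,329.16

A = P(1 + r/n)^(nt) = $24,329.16


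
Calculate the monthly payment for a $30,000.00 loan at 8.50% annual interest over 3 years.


Loan payment formula: PMT = PV × r / (1 − (1 + r)^(−n))
Monthly rate r = 0.085/12 ≈ 0.00708333, n = 36 months
Denominator: 1 − (1 + 0.085/12)^(−36) = 0.2243866
PMT = $30,000.00 × (0.085/12) / 0.2243866
PMT = $947.03 per month

PMT = PV × r / (1-(1+r)^(-n)) = $947.03/month


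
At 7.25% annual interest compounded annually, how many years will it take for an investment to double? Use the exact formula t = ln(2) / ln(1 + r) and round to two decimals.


Doubling condition: (1 + r)^t = 2
Take ln of both sides: t × ln(1 + r) = ln(2)
t = ln(2) / ln(1 + r)
t = 0.693147 / 0.069992
t = 9.90

t = ln(2) / ln(1 + r) = 9.90 years


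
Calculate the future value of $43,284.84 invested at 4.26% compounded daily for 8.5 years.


Compound interest formula: A = P(1 + r/n)^(nt)
A = $43,284.84 × (1 + 0.0426/365)^(365 × 8.5)
Growth factor: (1 + 0.0426/365)^3102.5 = 1.436312
A = $43,284.84 × 1.436312
A = $62,170.54

A = P(1 + r/n)^(nt) = $62,170.54


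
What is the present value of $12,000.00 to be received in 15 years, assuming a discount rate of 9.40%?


Present value formula: PV = FV / (1 + r)^t
PV = $12,000.00 / (1 + 0.094)^15
PV = $12,000.00 / 3.848219
PV = $3,118.33

PV = FV / (1 + r)^t = $3,118.33


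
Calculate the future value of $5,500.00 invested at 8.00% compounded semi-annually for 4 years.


Compound interest formula: A = P(1 + r/n)^(nt)
A = $5,500.00 × (1 + 0.08/2)^(2 × 4)
Growth factor: (1 + 0.08/2)^8 = 1.368569
A = $5,500.00 × 1.368569
A = $7,527.13

A = P(1 + r/n)^(nt) = $7,527.13


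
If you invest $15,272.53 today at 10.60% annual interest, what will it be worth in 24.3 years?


Future value formula: FV = PV × (1 + r)^t
FV = $15,272.53 × (1 + 0.106)^24.3
FV = $15,272.53 × 11.5677684
FV = $176,669.09

FV = PV × (1 + r)^t = $176,669.09


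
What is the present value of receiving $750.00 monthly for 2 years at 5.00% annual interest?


Present value of an ordinary annuity: PV = PMT × (1 − (1 + r)^(−n)) / r
Monthly rate r = 0.05/12 ≈ 0.00416667, n = 24
PV = $750.00 × (1 − (1 + 0.05/12)^(−24)) / (0.05/12)
PV = $750.00 × 22.793898
PV = $17,095.42

PV = PMT × (1-(1+r)^(-n))/r = $17,095.42


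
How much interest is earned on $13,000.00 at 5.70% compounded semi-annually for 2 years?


Compound interest earned = final amount − principal.
A = P(1 + r/n)^(nt) = $13,000.00 × (1 + 0.057/2)^(2 × 2) = $14,546.57
Interest = A − P = $14,546.57 − $13,000.00 = $1,546.57

Interest = A - P = $1,546.57


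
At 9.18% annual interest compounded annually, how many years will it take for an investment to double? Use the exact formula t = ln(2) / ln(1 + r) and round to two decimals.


Doubling condition: (1 + r)^t = 2
Take ln of both sides: t × ln(1 + r) = ln(2)
t = ln(2) / ln(1 + r)
t = 0.693147 / 0.087828
t = 7.89

t = ln(2) / ln(1 + r) = 7.89 years


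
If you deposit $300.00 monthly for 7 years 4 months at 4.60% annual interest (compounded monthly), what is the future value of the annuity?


Future value of an ordinary annuity: FV = PMT × ((1 + r)^n − 1) / r
Monthly rate r = 0.046/12 ≈ 0.00383333, n = 88
FV = $300.00 × ((1 + 0.046/12)^88 − 1) / (0.046/12)
FV = $300.00 × 104.426791
FV = $31,328.04

FV = PMT × ((1+r)^n - 1)/r = $31,328.04


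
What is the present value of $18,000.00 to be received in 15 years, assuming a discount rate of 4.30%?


Present value formula: PV = FV / (1 + r)^t
PV = $18,000.00 / (1 + 0.043)^15
PV = $18,000.00 / 1.8804623
PV = $9,572.11

PV = FV / (1 + r)^t = $9,572.11


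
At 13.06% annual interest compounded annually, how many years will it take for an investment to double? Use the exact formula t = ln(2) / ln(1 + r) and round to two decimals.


Doubling condition: (1 + r)^t = 2
Take ln of both sides: t × ln(1 + r) = ln(2)
t = ln(2) / ln(1 + r)
t = 0.693147 / 0.122748
t = 5.65

t = ln(2) / ln(1 + r) = 5.65 years


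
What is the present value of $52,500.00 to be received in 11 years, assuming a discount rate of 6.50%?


Present value formula: PV = FV / (1 + r)^t
PV = $52,500.00 / (1 + 0.065)^11
PV = $52,500.00 / 1.9991514
PV = $26,261.14

PV = FV / (1 + r)^t = $26,261.14


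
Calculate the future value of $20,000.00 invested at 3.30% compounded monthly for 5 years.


Compound interest formula: A = P(1 + r/n)^(nt)
A = $20,000.00 × (1 + 0.033/12)^(12 × 5)
Growth factor: (1 + 0.033/12)^60 = 1.179126
A = $20,000.00 × 1.179126
A = $23,582.52

A = P(1 + r/n)^(nt) = $23,582.52


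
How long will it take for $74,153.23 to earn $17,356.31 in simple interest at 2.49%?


Rearrange the simple interest formula for t:
I = P × r × t  ⇒  t = I / (P × r)
t = $17,356.31 / ($74,153.23 × 0.0249)
t = 9.4

t = I/(P×r) = 9.4 years


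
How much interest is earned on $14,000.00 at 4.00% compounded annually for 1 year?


Compound interest earned = final amount − principal.
A = P(1 + r/n)^(nt) = $14,000.00 × (1 + 0.04/1)^(1 × 1) = $14,560.00
Interest = A − P = $14,560.00 − $14,000.00 = $560.00

Interest = A - P = $560.00


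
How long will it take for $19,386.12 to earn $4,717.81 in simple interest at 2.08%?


Rearrange the simple interest formula for t:
I = P × r × t  ⇒  t = I / (P × r)
t = $4,717.81 / ($19,386.12 × 0.0208)
t = 11.7

t = I/(P×r) = 11.7 years


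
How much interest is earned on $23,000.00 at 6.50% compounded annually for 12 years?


Compound interest earned = final amount − principal.
A = P(1 + r/n)^(nt) = $23,000.00 × (1 + 0.065/1)^(1 × 12) = $48,969.21
Interest = A − P = $48,969.21 − $23,000.00 = $25,969.21

Interest = A - P = $25,969.21


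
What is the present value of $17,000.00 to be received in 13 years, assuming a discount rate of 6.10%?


Present value formula: PV = FV / (1 + r)^t
PV = $17,000.00 / (1 + 0.061)^13
PV = $17,000.00 / 2.159235
PV = $7,873.16

PV = FV / (1 + r)^t = $7,873.16


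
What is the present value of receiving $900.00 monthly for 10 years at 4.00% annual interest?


Present value of an ordinary annuity: PV = PMT × (1 − (1 + r)^(−n)) / r
Monthly rate r = 0.04/12 ≈ 0.00333333, n = 120
PV = $900.00 × (1 − (1 + 0.04/12)^(−120)) / (0.04/12)
PV = $900.00 × 98.770175
PV = $88,893.16

PV = PMT × (1-(1+r)^(-n))/r = $88,893.16


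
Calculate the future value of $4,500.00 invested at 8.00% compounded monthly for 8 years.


Compound interest formula: A = P(1 + r/n)^(nt)
A = $4,500.00 × (1 + 0.08/12)^(12 × 8)
Growth factor: (1 + 0.08/12)^96 = 1.892457
A = $4,500.00 × 1.892457
A = $8,516.06

A = P(1 + r/n)^(nt) = $8,516.06


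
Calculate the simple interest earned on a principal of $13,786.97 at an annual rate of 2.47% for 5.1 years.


Simple interest formula: I = P × r × t
I = $13,786.97 × 0.0247 × 5.1
I = $1,736.74

I = P × r × t = $1,736.74


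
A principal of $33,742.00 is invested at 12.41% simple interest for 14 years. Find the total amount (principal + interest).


Total amount formula: A = P(1 + rt) = P + P·r·t
Interest: I = P × r × t = $33,742.00 × 0.1241 × 14 = $58,623.35
A = P + I = $33,742.00 + $58,623.35 = $92,365.35

A = P + I = P(1 + rt) = $92,365.35


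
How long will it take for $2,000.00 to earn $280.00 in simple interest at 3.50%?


Rearrange the simple interest formula for t:
I = P × r × t  ⇒  t = I / (P × r)
t = $280.00 / ($2,000.00 × 0.035)
t = 4

t = I/(P×r) = 4 years


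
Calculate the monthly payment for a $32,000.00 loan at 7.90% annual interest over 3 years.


Loan payment formula: PMT = PV × r / (1 − (1 + r)^(−n))
Monthly rate r = 0.079/12 ≈ 0.00658333, n = 36 months
Denominator: 1 − (1 + 0.079/12)^(−36) = 0.210396
PMT = $32,000.00 × (0.079/12) / 0.210396
PMT = $1,001.29 per month

PMT = PV × r / (1-(1+r)^(-n)) = $1,001.29/month


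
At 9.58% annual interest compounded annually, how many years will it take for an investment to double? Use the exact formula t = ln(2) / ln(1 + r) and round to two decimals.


Doubling condition: (1 + r)^t = 2
Take ln of both sides: t × ln(1 + r) = ln(2)
t = ln(2) / ln(1 + r)
t = 0.693147 / 0.091485
t = 7.58

t = ln(2) / ln(1 + r) = 7.58 years


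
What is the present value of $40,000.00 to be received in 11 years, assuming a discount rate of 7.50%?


Present value formula: PV = FV / (1 + r)^t
PV = $40,000.00 / (1 + 0.075)^11
PV = $40,000.00 / 2.215609
PV = $18,053.73

PV = FV / (1 + r)^t = $18,053.73


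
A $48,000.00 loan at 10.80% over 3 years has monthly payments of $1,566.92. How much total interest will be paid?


Total paid over the life of the loan = PMT × n.
Total paid = $1,566.92 × 36 = $56,409.12
Total interest = total paid − principal = $56,409.12 − $48,000.00 = $8,409.12

Total interest = (PMT × n) - PV = $8,409.12


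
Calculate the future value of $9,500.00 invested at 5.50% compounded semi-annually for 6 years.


Compound interest formula: A = P(1 + r/n)^(nt)
A = $9,500.00 × (1 + 0.055/2)^(2 × 6)
Growth factor: (1 + 0.055/2)^12 = 1.384784
A = $9,500.00 × 1.384784
A = $13,155.45

A = P(1 + r/n)^(nt) = $13,155.45


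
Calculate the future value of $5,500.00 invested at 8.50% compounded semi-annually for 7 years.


Compound interest formula: A = P(1 + r/n)^(nt)
A = $5,500.00 × (1 + 0.085/2)^(2 × 7)
Growth factor: (1 + 0.085/2)^14 = 1.790873
A = $5,500.00 × 1.790873
A = $9,849.80

A = P(1 + r/n)^(nt) = $9,849.80


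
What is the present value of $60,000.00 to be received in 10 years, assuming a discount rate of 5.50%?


Present value formula: PV = FV / (1 + r)^t
PV = $60,000.00 / (1 + 0.055)^10
PV = $60,000.00 / 1.7081445
PV = $35,125.83

PV = FV / (1 + r)^t = $35,125.83


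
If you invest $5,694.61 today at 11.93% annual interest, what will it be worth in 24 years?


Future value formula: FV = PV × (1 + r)^t
FV = $5,694.61 × (1 + 0.1193)^24
FV = $5,694.61 × 14.952578
FV = $85,149.10

FV = PV × (1 + r)^t = $85,149.10


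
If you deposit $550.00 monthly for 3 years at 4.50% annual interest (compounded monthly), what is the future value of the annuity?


Future value of an ordinary annuity: FV = PMT × ((1 + r)^n − 1) / r
Monthly rate r = 0.045/12 = 0.00375, n = 36
FV = $550.00 × ((1 + 0.045/12)^36 − 1) / (0.045/12)
FV = $550.00 × 38.466089
FV = $21,156.35

FV = PMT × ((1+r)^n - 1)/r = $21,156.35


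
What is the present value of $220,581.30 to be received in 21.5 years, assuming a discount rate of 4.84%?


Present value formula: PV = FV / (1 + r)^t
PV = $220,581.30 / (1 + 0.0484)^21.5
PV = $220,581.30 / 2.762681
PV = $79,843.20

PV = FV / (1 + r)^t = $79,843.20


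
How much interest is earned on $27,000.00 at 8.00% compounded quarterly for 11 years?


Compound interest earned = final amount − principal.
A = P(1 + r/n)^(nt) = $27,000.00 × (1 + 0.08/4)^(4 × 11) = $64,531.43
Interest = A − P = $64,531.43 − $27,000.00 = $37,531.43

Interest = A - P = $37,531.43


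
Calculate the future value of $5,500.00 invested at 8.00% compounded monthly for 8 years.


Compound interest formula: A = P(1 + r/n)^(nt)
A = $5,500.00 × (1 + 0.08/12)^(12 × 8)
Growth factor: (1 + 0.08/12)^96 = 1.892457
A = $5,500.00 × 1.892457
A = $10,408.51

A = P(1 + r/n)^(nt) = $10,408.51


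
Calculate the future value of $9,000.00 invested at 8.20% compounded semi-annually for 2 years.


Compound interest formula: A = P(1 + r/n)^(nt)
A = $9,000.00 × (1 + 0.082/2)^(2 × 2)
Growth factor: (1 + 0.082/2)^4 = 1.1743645
A = $9,000.00 × 1.1743645
A = $10,569.28

A = P(1 + r/n)^(nt) = $10,569.28


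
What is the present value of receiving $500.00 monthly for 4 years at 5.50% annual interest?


Present value of an ordinary annuity: PV = PMT × (1 − (1 + r)^(−n)) / r
Monthly rate r = 0.055/12 ≈ 0.00458333, n = 48
PV = $500.00 × (1 − (1 + 0.055/12)^(−48)) / (0.055/12)
PV = $500.00 × 42.998777
PV = $21,499.39

PV = PMT × (1-(1+r)^(-n))/r = $21,499.39


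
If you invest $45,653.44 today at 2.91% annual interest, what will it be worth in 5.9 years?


Future value formula: FV = PV × (1 + r)^t
FV = $45,653.44 × (1 + 0.0291)^5.9
FV = $45,653.44 × 1.1844036
FV = $54,072.10

FV = PV × (1 + r)^t = $54,072.10


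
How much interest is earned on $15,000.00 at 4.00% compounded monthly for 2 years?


Compound interest earned = final amount − principal.
A = P(1 + r/n)^(nt) = $15,000.00 × (1 + 0.04/12)^(12 × 2) = $16,247.14
Interest = A − P = $16,247.14 − $15,000.00 = $1,247.14

Interest = A - P = $1,247.14


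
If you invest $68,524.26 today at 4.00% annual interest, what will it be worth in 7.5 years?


Future value formula: FV = PV × (1 + r)^t
FV = $68,524.26 × (1 + 0.04)^7.5
FV = $68,524.26 × 1.34199236
FV = $91,959.03

FV = PV × (1 + r)^t = $91,959.03


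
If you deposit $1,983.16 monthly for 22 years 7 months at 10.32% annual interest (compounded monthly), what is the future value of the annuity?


Future value of an ordinary annuity: FV = PMT × ((1 + r)^n − 1) / r
Monthly rate r = 0.1032/12 = 0.0086, n = 271
FV = $1,983.16 × ((1 + 0.1032/12)^271 − 1) / (0.1032/12)
FV = $1,983.16 × 1067.691057
FV = $2,117,402.20

FV = PMT × ((1+r)^n - 1)/r = $2,117,402.20


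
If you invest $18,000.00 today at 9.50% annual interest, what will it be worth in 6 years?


Future value formula: FV = PV × (1 + r)^t
FV = $18,000.00 × (1 + 0.095)^6
FV = $18,000.00 × 1.7237914
FV = $31,028.25

FV = PV × (1 + r)^t = $31,028.25


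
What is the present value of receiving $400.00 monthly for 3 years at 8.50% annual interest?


Present value of an ordinary annuity: PV = PMT × (1 − (1 + r)^(−n)) / r
Monthly rate r = 0.085/12 ≈ 0.00708333, n = 36
PV = $400.00 × (1 − (1 + 0.085/12)^(−36)) / (0.085/12)
PV = $400.00 × 31.678112
PV = $12,671.24

PV = PMT × (1-(1+r)^(-n))/r = $12,671.24


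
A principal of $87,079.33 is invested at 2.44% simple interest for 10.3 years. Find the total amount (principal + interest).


Total amount formula: A = P(1 + rt) = P + P·r·t
Interest: I = P × r × t = $87,079.33 × 0.0244 × 10.3 = $21,884.78
A = P + I = $87,079.33 + $21,884.78 = $108,964.11

A = P + I = P(1 + rt) = $108,964.11


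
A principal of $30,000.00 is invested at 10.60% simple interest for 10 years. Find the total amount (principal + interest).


Total amount formula: A = P(1 + rt) = P + P·r·t
Interest: I = P × r × t = $30,000.00 × 0.106 × 10 = $31,800.00
A = P + I = $30,000.00 + $31,800.00 = $61,800.00

A = P + I = P(1 + rt) = $61,800.00


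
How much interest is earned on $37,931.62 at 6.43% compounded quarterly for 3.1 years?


Compound interest earned = final amount − principal.
A = P(1 + r/n)^(nt) = $37,931.62 × (1 + 0.0643/4)^(4 × 3.1) = $46,225.42
Interest = A − P = $46,225.42 − $37,931.62 = $8,293.80

Interest = A - P = $8,293.80


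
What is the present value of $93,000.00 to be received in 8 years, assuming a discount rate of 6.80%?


Present value formula: PV = FV / (1 + r)^t
PV = $93,000.00 / (1 + 0.068)^8
PV = $93,000.00 / 1.692661
PV = $54,943.07

PV = FV / (1 + r)^t = $54,943.07


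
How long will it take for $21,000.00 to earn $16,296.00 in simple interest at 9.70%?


Rearrange the simple interest formula for t:
I = P × r × t  ⇒  t = I / (P × r)
t = $16,296.00 / ($21,000.00 × 0.097)
t = 8

t = I/(P×r) = 8 years


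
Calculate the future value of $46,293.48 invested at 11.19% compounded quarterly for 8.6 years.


Compound interest formula: A = P(1 + r/n)^(nt)
A = $46,293.48 × (1 + 0.1119/4)^(4 × 8.6)
Growth factor: (1 + 0.1119/4)^34.4 = 2.58344857
A = $46,293.48 × 2.58344857
A = $119,596.82

A = P(1 + r/n)^(nt) = $119,596.82


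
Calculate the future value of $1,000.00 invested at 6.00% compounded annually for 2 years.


Compound interest formula: A = P(1 + r/n)^(nt)
A = $1,000.00 × (1 + 0.06/1)^(1 × 2)
Growth factor: (1 + 0.06/1)^2 = 1.123600
A = $1,000.00 × 1.123600
A = $1,123.60

A = P(1 + r/n)^(nt) = $1,123.60


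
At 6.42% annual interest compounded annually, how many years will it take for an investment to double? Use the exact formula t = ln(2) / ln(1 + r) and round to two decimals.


Doubling condition: (1 + r)^t = 2
Take ln of both sides: t × ln(1 + r) = ln(2)
t = ln(2) / ln(1 + r)
t = 0.693147 / 0.062223
t = 11.14

t = ln(2) / ln(1 + r) = 11.14 years


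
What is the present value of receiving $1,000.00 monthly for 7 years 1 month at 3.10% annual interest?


Present value of an ordinary annuity: PV = PMT × (1 − (1 + r)^(−n)) / r
Monthly rate r = 0.031/12 ≈ 0.00258333, n = 85
PV = $1,000.00 × (1 − (1 + 0.031/12)^(−85)) / (0.031/12)
PV = $1,000.00 × 76.226863
PV = $76,226.86

PV = PMT × (1-(1+r)^(-n))/r = $76,226.86


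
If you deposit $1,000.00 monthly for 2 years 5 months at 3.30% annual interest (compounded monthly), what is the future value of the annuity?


Future value of an ordinary annuity: FV = PMT × ((1 + r)^n − 1) / r
Monthly rate r = 0.033/12 = 0.00275, n = 29
FV = $1,000.00 × ((1 + 0.033/12)^29 − 1) / (0.033/12)
FV = $1,000.00 × 30.144634
FV = $30,144.63

FV = PMT × ((1+r)^n - 1)/r = $30,144.63


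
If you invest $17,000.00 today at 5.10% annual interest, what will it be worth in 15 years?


Future value formula: FV = PV × (1 + r)^t
FV = $17,000.00 × (1 + 0.051)^15
FV = $17,000.00 × 2.108826
FV = $35,850.04

FV = PV × (1 + r)^t = $35,850.04


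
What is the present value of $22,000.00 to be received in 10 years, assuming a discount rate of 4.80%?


Present value formula: PV = FV / (1 + r)^t
PV = $22,000.00 / (1 + 0.048)^10
PV = $22,000.00 / 1.5981327
PV = $13,766.07

PV = FV / (1 + r)^t = $13,766.07


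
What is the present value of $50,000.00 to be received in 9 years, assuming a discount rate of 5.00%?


Present value formula: PV = FV / (1 + r)^t
PV = $50,000.00 / (1 + 0.05)^9
PV = $50,000.00 / 1.551328
PV = $32,230.45

PV = FV / (1 + r)^t = $32,230.45


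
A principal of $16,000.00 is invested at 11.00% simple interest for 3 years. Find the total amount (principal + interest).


Total amount formula: A = P(1 + rt) = P + P·r·t
Interest: I = P × r × t = $16,000.00 × 0.11 × 3 = $5,280.00
A = P + I = $16,000.00 + $5,280.00 = $21,280.00

A = P + I = P(1 + rt) = $21,280.00


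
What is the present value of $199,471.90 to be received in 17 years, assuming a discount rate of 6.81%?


Present value formula: PV = FV / (1 + r)^t
PV = $199,471.90 / (1 + 0.0681)^17
PV = $199,471.90 / 3.064803
PV = $65,084.74

PV = FV / (1 + r)^t = $65,084.74


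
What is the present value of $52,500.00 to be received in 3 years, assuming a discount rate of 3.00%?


Present value formula: PV = FV / (1 + r)^t
PV = $52,500.00 / (1 + 0.03)^3
PV = $52,500.00 / 1.092727
PV = $48,044.94

PV = FV / (1 + r)^t = $48,044.94


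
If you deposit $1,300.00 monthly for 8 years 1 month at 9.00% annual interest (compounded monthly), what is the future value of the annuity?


Future value of an ordinary annuity: FV = PMT × ((1 + r)^n − 1) / r
Monthly rate r = 0.09/12 = 0.0075, n = 97
FV = $1,300.00 × ((1 + 0.09/12)^97 − 1) / (0.09/12)
FV = $1,300.00 × 141.905085
FV = $184,476.61

FV = PMT × ((1+r)^n - 1)/r = $184,476.61


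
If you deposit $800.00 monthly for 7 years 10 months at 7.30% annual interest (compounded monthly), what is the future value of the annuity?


Future value of an ordinary annuity: FV = PMT × ((1 + r)^n − 1) / r
Monthly rate r = 0.073/12 ≈ 0.00608333, n = 94
FV = $800.00 × ((1 + 0.073/12)^94 − 1) / (0.073/12)
FV = $800.00 × 126.319842
FV = $101,055.87

FV = PMT × ((1+r)^n - 1)/r = $101,055.87


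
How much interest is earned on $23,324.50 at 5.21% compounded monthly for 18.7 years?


Compound interest earned = final amount − principal.
A = P(1 + r/n)^(nt) = $23,324.50 × (1 + 0.0521/12)^(12 × 18.7) = $61,661.85
Interest = A − P = $61,661.85 − $23,324.50 = $38,337.35

Interest = A - P = $38,337.35


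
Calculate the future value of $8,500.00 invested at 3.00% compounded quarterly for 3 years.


Compound interest formula: A = P(1 + r/n)^(nt)
A = $8,500.00 × (1 + 0.03/4)^(4 × 3)
Growth factor: (1 + 0.03/4)^12 = 1.093807
A = $8,500.00 × 1.093807
A = $9,297.36

A = P(1 + r/n)^(nt) = $9,297.36


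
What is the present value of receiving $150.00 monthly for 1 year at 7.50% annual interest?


Present value of an ordinary annuity: PV = PMT × (1 − (1 + r)^(−n)) / r
Monthly rate r = 0.075/12 = 0.00625, n = 12
PV = $150.00 × (1 − (1 + 0.075/12)^(−12)) / (0.075/12)
PV = $150.00 × 11.526392
PV = $1,728.96

PV = PMT × (1-(1+r)^(-n))/r = $1,728.96


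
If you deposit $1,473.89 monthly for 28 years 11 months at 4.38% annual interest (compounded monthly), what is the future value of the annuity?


Future value of an ordinary annuity: FV = PMT × ((1 + r)^n − 1) / r
Monthly rate r = 0.0438/12 = 0.00365, n = 347
FV = $1,473.89 × ((1 + 0.0438/12)^347 − 1) / (0.0438/12)
FV = $1,473.89 × 696.004307
FV = $1,025,833.79

FV = PMT × ((1+r)^n - 1)/r = $1,025,833.79


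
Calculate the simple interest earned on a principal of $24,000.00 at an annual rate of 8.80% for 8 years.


Simple interest formula: I = P × r × t
I = $24,000.00 × 0.088 × 8
I = $16,896.00

I = P × r × t = $16,896.00


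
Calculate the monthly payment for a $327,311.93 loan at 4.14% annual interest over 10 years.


Loan payment formula: PMT = PV × r / (1 − (1 + r)^(−n))
Monthly rate r = 0.0414/12 = 0.00345, n = 120 months
Denominator: 1 − (1 + 0.0414/12)^(−120) = 0.338528
PMT = $327,311.93 × (0.0414/12) / 0.338528
PMT = $3,335.70 per month

PMT = PV × r / (1-(1+r)^(-n)) = $3,335.70/month


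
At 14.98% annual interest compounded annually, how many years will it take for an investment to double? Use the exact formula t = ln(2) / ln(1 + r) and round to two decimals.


Doubling condition: (1 + r)^t = 2
Take ln of both sides: t × ln(1 + r) = ln(2)
t = ln(2) / ln(1 + r)
t = 0.693147 / 0.139588
t = 4.97

t = ln(2) / ln(1 + r) = 4.97 years


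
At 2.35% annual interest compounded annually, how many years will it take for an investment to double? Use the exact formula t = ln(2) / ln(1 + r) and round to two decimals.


Doubling condition: (1 + r)^t = 2
Take ln of both sides: t × ln(1 + r) = ln(2)
t = ln(2) / ln(1 + r)
t = 0.693147 / 0.023228
t = 29.84

t = ln(2) / ln(1 + r) = 29.84 years


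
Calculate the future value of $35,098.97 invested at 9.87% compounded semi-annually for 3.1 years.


Compound interest formula: A = P(1 + r/n)^(nt)
A = $35,098.97 × (1 + 0.0987/2)^(2 × 3.1)
Growth factor: (1 + 0.0987/2)^6.2 = 1.348051
A = $35,098.97 × 1.348051
A = $47,315.20

A = P(1 + r/n)^(nt) = $47,315.20


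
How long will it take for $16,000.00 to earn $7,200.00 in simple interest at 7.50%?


Rearrange the simple interest formula for t:
I = P × r × t  ⇒  t = I / (P × r)
t = $7,200.00 / ($16,000.00 × 0.075)
t = 6

t = I/(P×r) = 6 years


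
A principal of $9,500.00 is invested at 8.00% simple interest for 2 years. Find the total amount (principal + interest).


Total amount formula: A = P(1 + rt) = P + P·r·t
Interest: I = P × r × t = $9,500.00 × 0.08 × 2 = $1,520.00
A = P + I = $9,500.00 + $1,520.00 = $11,020.00

A = P + I = P(1 + rt) = $11,020.00


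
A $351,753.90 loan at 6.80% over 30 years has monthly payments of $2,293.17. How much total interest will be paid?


Total paid over the life of the loan = PMT × n.
Total paid = $2,293.17 × 360 = $825,541.20
Total interest = total paid − principal = $825,541.20 − $351,753.90 = $473,787.30

Total interest = (PMT × n) - PV = $473,787.30


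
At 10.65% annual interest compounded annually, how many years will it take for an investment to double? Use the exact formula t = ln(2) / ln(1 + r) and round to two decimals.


Doubling condition: (1 + r)^t = 2
Take ln of both sides: t × ln(1 + r) = ln(2)
t = ln(2) / ln(1 + r)
t = 0.693147 / 0.101202
t = 6.85

t = ln(2) / ln(1 + r) = 6.85 years


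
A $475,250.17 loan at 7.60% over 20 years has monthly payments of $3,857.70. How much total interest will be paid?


Total paid over the life of the loan = PMT × n.
Total paid = $3,857.70 × 240 = $925,848.00
Total interest = total paid − principal = $925,848.00 − $475,250.17 = $450,597.83

Total interest = (PMT × n) - PV = $450,597.83


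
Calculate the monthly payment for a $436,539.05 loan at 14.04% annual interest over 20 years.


Loan payment formula: PMT = PV × r / (1 − (1 + r)^(−n))
Monthly rate r = 0.1404/12 = 0.0117, n = 240 months
Denominator: 1 − (1 + 0.1404/12)^(−240) = 0.938683
PMT = $436,539.05 × (0.1404/12) / 0.938683
PMT = $5,441.14 per month

PMT = PV × r / (1-(1+r)^(-n)) = $5,441.14/month


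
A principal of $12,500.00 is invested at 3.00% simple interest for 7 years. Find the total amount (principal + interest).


Total amount formula: A = P(1 + rt) = P + P·r·t
Interest: I = P × r × t = $12,500.00 × 0.03 × 7 = $2,625.00
A = P + I = $12,500.00 + $2,625.00 = $15,125.00

A = P + I = P(1 + rt) = $15,125.00


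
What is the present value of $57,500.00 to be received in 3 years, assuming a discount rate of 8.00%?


Present value formula: PV = FV / (1 + r)^t
PV = $57,500.00 / (1 + 0.08)^3
PV = $57,500.00 / 1.259712
PV = $45,645.35

PV = FV / (1 + r)^t = $45,645.35


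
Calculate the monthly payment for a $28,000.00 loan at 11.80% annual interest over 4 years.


Loan payment formula: PMT = PV × r / (1 − (1 + r)^(−n))
Monthly rate r = 0.118/12 ≈ 0.00983333, n = 48 months
Denominator: 1 − (1 + 0.118/12)^(−48) = 0.374807
PMT = $28,000.00 × (0.118/12) / 0.374807
PMT = $734.60 per month

PMT = PV × r / (1-(1+r)^(-n)) = $734.60/month


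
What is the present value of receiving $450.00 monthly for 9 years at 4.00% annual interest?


Present value of an ordinary annuity: PV = PMT × (1 − (1 + r)^(−n)) / r
Monthly rate r = 0.04/12 ≈ 0.00333333, n = 108
PV = $450.00 × (1 − (1 + 0.04/12)^(−108)) / (0.04/12)
PV = $450.00 × 90.571761
PV = $40,757.29

PV = PMT × (1-(1+r)^(-n))/r = $40,757.29
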